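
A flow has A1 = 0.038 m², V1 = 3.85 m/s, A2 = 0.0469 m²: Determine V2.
Formula: V_2 = \frac{A_1 V_1}{A_2}
V2 = 0.038·3.85/0.0469 = 3.119 m/s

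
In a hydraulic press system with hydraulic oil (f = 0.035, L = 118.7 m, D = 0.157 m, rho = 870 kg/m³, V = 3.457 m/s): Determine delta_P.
Formula: \Delta P = f \frac{L}{D} \frac{\rho V^2}{2}
delta_P = 0.035·(118.7/0.157)·0.5·870·3.457²/1000 = 137.6 kPa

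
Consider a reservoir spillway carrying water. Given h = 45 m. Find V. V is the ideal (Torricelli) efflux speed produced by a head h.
Formula: V = \sqrt{2 g h}
V = √(2·9.81·45) = 29.71 m/s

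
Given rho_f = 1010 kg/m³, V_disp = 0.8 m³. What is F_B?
Formula: F_B = \rho_f g V_{disp}
F_B = 1010·9.81·0.8 = 7926 N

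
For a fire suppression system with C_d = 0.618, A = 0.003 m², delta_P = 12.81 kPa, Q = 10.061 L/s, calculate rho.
Formula: Q = C_d A \sqrt{\frac{2 \Delta P}{\rho}}
Substituting knowns: 10.061 = 0.618·0.003·√(2·(12.81·1000)/rho)·1000
Solving for rho: rho = 2·(12.81·1000)/((10.061/1000)/(0.618·0.003))² = 870 kg/m³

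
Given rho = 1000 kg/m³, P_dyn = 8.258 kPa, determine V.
Formula: P_{dyn} = \frac{1}{2} \rho V^2
Substituting knowns: 8.258 = 0.5·1000·V²/1000
Solving for V: V = √(2·(8.258·1000)/1000) = 4.064 m/s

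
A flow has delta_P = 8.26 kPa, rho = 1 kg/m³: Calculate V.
Formula: V = \sqrt{\frac{2 \Delta P}{\rho}}
V = √(2·(8.26·1000)/1) = 128.5 m/s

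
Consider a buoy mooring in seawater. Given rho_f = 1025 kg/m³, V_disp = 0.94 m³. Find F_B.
Formula: F_B = \rho_f g V_{disp}
F_B = 1025·9.81·0.94 = 9452 N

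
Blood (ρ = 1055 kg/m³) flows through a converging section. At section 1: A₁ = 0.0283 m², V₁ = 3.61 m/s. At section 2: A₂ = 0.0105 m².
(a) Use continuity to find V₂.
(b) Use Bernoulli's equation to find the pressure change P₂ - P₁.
(a) Continuity: A₁V₁=A₂V₂ -> V₂=A₁V₁/A₂=0.0283*3.61/0.0105=9.73 m/s
(b) Bernoulli: P₂-P₁=0.5*rho*(V₁^2-V₂^2)/1000=0.5*1055*(3.61^2-9.73^2)/1000=-43.07 kPa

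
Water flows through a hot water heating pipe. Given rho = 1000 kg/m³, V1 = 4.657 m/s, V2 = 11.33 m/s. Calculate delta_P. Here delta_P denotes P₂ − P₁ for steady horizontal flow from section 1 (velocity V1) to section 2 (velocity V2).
Formula: \Delta P = \frac{1}{2} \rho (V_1^2 - V_2^2)
delta_P = 0.5·1000·(4.657² − 11.33²)/1000 = -53.34 kPa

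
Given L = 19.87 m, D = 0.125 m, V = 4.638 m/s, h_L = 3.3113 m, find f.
Formula: h_L = f \frac{L}{D} \frac{V^2}{2g}
Substituting knowns: 3.3113 = f·(19.87/0.125)·4.638²/(2·9.81)
Solving for f: f = 3.3113·2·9.81/((19.87/0.125)·4.638²) = 0.019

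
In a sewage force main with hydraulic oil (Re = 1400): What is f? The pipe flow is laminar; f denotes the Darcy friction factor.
Formula: f = \frac{64}{Re}
f = 64/1400 = 0.04571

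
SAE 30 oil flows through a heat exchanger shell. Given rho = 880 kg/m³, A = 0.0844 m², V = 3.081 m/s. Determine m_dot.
Formula: \dot{m} = \rho A V
m_dot = 880·0.0844·3.081 = 228.8 kg/s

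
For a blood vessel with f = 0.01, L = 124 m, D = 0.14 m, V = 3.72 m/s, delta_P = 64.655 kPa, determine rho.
Formula: \Delta P = f \frac{L}{D} \frac{\rho V^2}{2}
Substituting knowns: 64.655 = 0.01·(124/0.14)·0.5·rho·3.72²/1000
Solving for rho: rho = (64.655·1000)/(0.01·(124/0.14)·0.5·3.72²) = 1055 kg/m³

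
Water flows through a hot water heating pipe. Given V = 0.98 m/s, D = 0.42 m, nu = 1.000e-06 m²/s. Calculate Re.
Formula: Re = \frac{V D}{\nu}
Re = 0.98·0.42/1.000e-06 = 411600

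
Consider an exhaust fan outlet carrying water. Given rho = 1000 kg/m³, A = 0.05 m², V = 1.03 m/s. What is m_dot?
Formula: \dot{m} = \rho A V
m_dot = 1000·0.05·1.03 = 51.5 kg/s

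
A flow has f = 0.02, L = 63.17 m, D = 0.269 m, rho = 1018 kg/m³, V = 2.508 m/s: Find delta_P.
Formula: \Delta P = f \frac{L}{D} \frac{\rho V^2}{2}
delta_P = 0.02·(63.17/0.269)·0.5·1018·2.508²/1000 = 15.04 kPa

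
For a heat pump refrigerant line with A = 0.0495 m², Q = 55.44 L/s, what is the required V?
Formula: Q = A V
Substituting knowns: 55.44 = 0.0495·V·1000
Solving for V: V = (55.44/1000)/0.0495 = 1.12 m/s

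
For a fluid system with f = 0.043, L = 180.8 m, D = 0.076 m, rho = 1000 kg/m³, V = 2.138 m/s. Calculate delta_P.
Formula: \Delta P = f \frac{L}{D} \frac{\rho V^2}{2}
delta_P = 0.043·(180.8/0.076)·0.5·1000·2.138²/1000 = 233.8 kPa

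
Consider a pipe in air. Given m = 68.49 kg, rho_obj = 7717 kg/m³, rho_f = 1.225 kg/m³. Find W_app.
Formula: W_{app} = mg\left(1 - \frac{\rho_f}{\rho_{obj}}\right)
W_app = 68.49·9.81·(1 − 1.225/7717) = 671.8 N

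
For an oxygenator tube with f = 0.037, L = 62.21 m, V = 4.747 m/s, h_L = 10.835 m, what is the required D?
Formula: h_L = f \frac{L}{D} \frac{V^2}{2g}
Substituting knowns: 10.835 = 0.037·(62.21/D)·4.747²/(2·9.81)
Solving for D: D = 0.037·62.21·4.747²/(2·9.81·10.835) = 0.244 m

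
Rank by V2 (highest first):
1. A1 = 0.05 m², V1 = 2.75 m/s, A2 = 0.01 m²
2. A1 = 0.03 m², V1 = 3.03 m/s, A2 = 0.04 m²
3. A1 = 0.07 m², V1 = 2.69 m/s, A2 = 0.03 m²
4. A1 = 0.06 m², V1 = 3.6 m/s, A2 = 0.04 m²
Case 1: V2 = 13.75 m/s
Case 2: V2 = 2.272 m/s
Case 3: V2 = 6.277 m/s
Case 4: V2 = 5.4 m/s
Ranking (highest first): 1, 3, 4, 2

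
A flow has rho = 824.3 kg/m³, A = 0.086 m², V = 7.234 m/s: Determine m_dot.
Formula: \dot{m} = \rho A V
m_dot = 824.3·0.086·7.234 = 512.8 kg/s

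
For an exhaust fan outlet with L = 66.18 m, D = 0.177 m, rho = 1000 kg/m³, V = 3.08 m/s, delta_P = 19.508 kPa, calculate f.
Formula: \Delta P = f \frac{L}{D} \frac{\rho V^2}{2}
Substituting knowns: 19.508 = f·(66.18/0.177)·0.5·1000·3.08²/1000
Solving for f: f = (19.508·1000)/((66.18/0.177)·0.5·1000·3.08²) = 0.011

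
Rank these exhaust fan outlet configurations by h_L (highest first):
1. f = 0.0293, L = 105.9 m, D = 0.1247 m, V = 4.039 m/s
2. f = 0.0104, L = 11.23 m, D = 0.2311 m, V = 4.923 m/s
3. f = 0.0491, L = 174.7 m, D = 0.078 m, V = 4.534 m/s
Case 1: h_L = 20.69 m
Case 2: h_L = 0.6243 m
Case 3: h_L = 115.2 m
Ranking (highest first): 3, 1, 2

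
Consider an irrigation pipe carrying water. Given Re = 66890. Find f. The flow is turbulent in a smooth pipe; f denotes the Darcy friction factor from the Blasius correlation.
Formula: f = \frac{0.316}{Re^{0.25}}
f = 0.316/66890^0.25 = 0.01965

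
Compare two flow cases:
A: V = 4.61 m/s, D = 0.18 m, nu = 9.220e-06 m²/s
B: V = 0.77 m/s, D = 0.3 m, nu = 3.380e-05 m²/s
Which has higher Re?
Re(A) = 90000, Re(B) = 6834. Answer: A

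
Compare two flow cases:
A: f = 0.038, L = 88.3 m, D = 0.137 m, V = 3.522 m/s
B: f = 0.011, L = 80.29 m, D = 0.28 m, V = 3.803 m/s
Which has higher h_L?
h_L(A) = 15.48 m, h_L(B) = 2.325 m. Answer: A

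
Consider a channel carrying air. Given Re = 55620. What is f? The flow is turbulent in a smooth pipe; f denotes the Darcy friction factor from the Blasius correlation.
Formula: f = \frac{0.316}{Re^{0.25}}
f = 0.316/55620^0.25 = 0.02058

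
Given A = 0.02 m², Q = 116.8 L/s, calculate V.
Formula: Q = A V
Substituting knowns: 116.8 = 0.02·V·1000
Solving for V: V = (116.8/1000)/0.02 = 5.84 m/s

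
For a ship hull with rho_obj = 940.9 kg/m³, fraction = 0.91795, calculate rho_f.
Formula: f_{sub} = \frac{\rho_{obj}}{\rho_f}
Substituting knowns: 0.91795 = 940.9/rho_f
Solving for rho_f: rho_f = 940.9/0.91795 = 1025 kg/m³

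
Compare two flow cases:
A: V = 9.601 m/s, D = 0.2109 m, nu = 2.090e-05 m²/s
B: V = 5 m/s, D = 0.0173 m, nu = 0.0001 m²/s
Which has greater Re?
Re(A) = 96883, Re(B) = 865. Answer: A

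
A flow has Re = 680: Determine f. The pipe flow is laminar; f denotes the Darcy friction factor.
Formula: f = \frac{64}{Re}
f = 64/680 = 0.09412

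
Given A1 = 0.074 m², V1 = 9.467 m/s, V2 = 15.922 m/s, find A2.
Formula: V_2 = \frac{A_1 V_1}{A_2}
Substituting knowns: 15.922 = 0.074·9.467/A2
Solving for A2: A2 = 0.074·9.467/15.922 = 0.044 m²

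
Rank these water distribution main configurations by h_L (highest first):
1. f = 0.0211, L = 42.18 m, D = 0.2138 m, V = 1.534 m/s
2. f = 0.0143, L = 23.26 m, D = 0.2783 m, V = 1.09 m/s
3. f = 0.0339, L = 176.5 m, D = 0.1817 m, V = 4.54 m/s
Case 1: h_L = 0.4993 m
Case 2: h_L = 0.07237 m
Case 3: h_L = 34.59 m
Ranking (highest first): 3, 1, 2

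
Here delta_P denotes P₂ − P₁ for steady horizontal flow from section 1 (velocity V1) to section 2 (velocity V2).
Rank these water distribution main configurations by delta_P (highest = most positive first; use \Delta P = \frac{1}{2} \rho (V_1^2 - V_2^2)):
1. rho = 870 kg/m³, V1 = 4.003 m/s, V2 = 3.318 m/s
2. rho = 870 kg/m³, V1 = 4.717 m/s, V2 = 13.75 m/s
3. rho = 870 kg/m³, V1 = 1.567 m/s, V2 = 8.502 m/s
Case 1: delta_P = 2.181 kPa
Case 2: delta_P = -72.56 kPa
Case 3: delta_P = -30.38 kPa
Ranking (highest first): 1, 3, 2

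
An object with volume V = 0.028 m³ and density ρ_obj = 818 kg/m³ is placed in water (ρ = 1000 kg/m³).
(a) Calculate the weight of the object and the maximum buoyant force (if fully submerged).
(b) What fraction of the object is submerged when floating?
(a) W=rho_obj*g*V=818*9.81*0.028=224.7 N; F_B(max)=rho*g*V=1000*9.81*0.028=274.7 N
(b) Floating fraction=rho_obj/rho=818/1000=0.818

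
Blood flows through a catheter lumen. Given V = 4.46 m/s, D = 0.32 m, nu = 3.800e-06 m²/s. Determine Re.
Formula: Re = \frac{V D}{\nu}
Re = 4.46·0.32/3.800e-06 = 375579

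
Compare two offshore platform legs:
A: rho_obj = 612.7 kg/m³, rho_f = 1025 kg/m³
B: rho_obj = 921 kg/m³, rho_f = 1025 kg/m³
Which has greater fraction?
fraction(A) = 0.5978, fraction(B) = 0.8985. Answer: B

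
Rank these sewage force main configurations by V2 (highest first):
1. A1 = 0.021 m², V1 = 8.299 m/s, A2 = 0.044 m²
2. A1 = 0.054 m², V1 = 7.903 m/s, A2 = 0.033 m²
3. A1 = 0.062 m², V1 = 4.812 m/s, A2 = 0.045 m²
Case 1: V2 = 3.961 m/s
Case 2: V2 = 12.93 m/s
Case 3: V2 = 6.63 m/s
Ranking (highest first): 2, 3, 1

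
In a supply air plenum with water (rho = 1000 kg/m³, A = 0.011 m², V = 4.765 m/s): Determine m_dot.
Formula: \dot{m} = \rho A V
m_dot = 1000·0.011·4.765 = 52.41 kg/s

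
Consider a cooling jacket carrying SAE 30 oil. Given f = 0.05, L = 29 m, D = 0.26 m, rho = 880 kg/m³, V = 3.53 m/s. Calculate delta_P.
Formula: \Delta P = f \frac{L}{D} \frac{\rho V^2}{2}
delta_P = 0.05·(29/0.26)·0.5·880·3.53²/1000 = 30.58 kPa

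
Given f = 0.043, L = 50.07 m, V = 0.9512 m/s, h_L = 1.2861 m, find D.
Formula: h_L = f \frac{L}{D} \frac{V^2}{2g}
Substituting knowns: 1.2861 = 0.043·(50.07/D)·0.9512²/(2·9.81)
Solving for D: D = 0.043·50.07·0.9512²/(2·9.81·1.2861) = 0.0772 m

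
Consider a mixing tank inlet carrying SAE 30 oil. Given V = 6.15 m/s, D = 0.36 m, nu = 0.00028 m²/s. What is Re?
Formula: Re = \frac{V D}{\nu}
Re = 6.15·0.36/0.00028 = 7907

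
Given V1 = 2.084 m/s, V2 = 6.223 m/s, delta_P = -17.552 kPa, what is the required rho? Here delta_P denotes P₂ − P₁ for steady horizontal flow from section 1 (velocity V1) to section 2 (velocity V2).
Formula: \Delta P = \frac{1}{2} \rho (V_1^2 - V_2^2)
Substituting knowns: -17.552 = 0.5·rho·(2.084² − 6.223²)/1000
Solving for rho: rho = 2·(-17.552·1000)/(2.084² − 6.223²) = 1021 kg/m³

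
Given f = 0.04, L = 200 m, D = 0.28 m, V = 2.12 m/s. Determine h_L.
Formula: h_L = f \frac{L}{D} \frac{V^2}{2g}
h_L = 0.04·(200/0.28)·2.12²/(2·9.81) = 6.545 m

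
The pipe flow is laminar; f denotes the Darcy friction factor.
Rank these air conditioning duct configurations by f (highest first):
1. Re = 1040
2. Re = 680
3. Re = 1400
Case 1: f = 0.06154
Case 2: f = 0.09412
Case 3: f = 0.04571
Ranking (highest first): 2, 1, 3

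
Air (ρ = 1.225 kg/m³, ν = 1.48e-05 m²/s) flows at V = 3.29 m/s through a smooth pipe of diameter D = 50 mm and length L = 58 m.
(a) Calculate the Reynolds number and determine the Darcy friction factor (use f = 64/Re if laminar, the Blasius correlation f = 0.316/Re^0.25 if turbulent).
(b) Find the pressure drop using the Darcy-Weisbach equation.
(a) Re = V·D/ν = 3.29·0.05/1.48e-05 = 11115 → turbulent (Re > 4000); f = 0.316/Re^0.25 = 0.316/11115^0.25 = 0.030776
(b) Darcy-Weisbach: ΔP = f·(L/D)·½ρV²/1000 = 0.030776·(58/0.050)·½·1.225·3.29²/1000 = 0.2367 kPa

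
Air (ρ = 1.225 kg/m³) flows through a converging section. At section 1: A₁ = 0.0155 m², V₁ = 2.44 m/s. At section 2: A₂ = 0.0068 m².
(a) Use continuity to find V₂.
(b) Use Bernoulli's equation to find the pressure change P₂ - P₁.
(a) Continuity: A₁V₁=A₂V₂ -> V₂=A₁V₁/A₂=0.0155*2.44/0.0068=5.56 m/s
(b) Bernoulli: P₂-P₁=0.5*rho*(V₁^2-V₂^2)/1000=0.5*1.225*(2.44^2-5.56^2)/1000=-0.01529 kPa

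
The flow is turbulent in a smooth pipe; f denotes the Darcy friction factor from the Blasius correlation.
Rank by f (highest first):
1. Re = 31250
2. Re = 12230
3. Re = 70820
Case 1: f = 0.02377
Case 2: f = 0.03005
Case 3: f = 0.01937
Ranking (highest first): 2, 1, 3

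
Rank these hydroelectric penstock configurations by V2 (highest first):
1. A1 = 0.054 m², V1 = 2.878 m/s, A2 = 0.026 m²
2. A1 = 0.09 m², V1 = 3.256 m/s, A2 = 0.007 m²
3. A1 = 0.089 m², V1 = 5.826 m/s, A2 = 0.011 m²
Case 1: V2 = 5.977 m/s
Case 2: V2 = 41.86 m/s
Case 3: V2 = 47.14 m/s
Ranking (highest first): 3, 2, 1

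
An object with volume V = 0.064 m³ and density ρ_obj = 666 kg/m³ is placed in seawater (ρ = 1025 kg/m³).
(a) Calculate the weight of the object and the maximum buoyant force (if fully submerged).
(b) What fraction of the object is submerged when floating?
(a) W=rho_obj*g*V=666*9.81*0.064=418.1 N; F_B(max)=rho*g*V=1025*9.81*0.064=643.5 N
(b) Floating fraction=rho_obj/rho=666/1025=0.650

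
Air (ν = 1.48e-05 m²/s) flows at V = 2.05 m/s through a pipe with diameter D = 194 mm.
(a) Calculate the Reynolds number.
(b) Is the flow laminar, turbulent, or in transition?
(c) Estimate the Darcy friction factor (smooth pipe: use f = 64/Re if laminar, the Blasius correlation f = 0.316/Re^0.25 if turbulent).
(a) Re = V·D/ν = 2.05·0.194/1.48e-05 = 26872
(b) Flow regime: turbulent (Re > 4000)
(c) Friction factor: f = 0.316/Re^0.25 = 0.316/26872^0.25 = 0.02468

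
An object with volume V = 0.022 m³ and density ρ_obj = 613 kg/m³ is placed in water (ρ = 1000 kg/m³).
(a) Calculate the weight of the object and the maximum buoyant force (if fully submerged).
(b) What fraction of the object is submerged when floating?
(a) W=rho_obj*g*V=613*9.81*0.022=132.3 N; F_B(max)=rho*g*V=1000*9.81*0.022=215.8 N
(b) Floating fraction=rho_obj/rho=613/1000=0.613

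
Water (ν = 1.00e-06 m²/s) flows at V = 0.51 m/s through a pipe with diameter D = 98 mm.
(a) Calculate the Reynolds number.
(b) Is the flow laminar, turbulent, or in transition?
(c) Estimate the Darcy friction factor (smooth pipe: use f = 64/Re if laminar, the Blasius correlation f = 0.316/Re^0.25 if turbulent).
(a) Re = V·D/ν = 0.51·0.098/1.00e-06 = 49980
(b) Flow regime: turbulent (Re > 4000)
(c) Friction factor: f = 0.316/Re^0.25 = 0.316/49980^0.25 = 0.02113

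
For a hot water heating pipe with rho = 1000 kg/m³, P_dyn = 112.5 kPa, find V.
Formula: P_{dyn} = \frac{1}{2} \rho V^2
Substituting knowns: 112.5 = 0.5·1000·V²/1000
Solving for V: V = √(2·(112.5·1000)/1000) = 15 m/s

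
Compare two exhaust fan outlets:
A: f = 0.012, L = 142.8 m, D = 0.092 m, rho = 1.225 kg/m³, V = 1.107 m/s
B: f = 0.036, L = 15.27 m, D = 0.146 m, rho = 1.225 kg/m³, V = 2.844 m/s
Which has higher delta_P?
delta_P(A) = 0.01398 kPa, delta_P(B) = 0.01865 kPa. Answer: B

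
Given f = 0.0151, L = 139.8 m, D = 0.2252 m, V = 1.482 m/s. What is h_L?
Formula: h_L = f \frac{L}{D} \frac{V^2}{2g}
h_L = 0.0151·(139.8/0.2252)·1.482²/(2·9.81) = 1.049 m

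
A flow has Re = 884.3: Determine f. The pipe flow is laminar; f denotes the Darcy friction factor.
Formula: f = \frac{64}{Re}
f = 64/884.3 = 0.07237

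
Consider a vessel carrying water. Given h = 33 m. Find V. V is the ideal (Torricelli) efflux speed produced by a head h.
Formula: V = \sqrt{2 g h}
V = √(2·9.81·33) = 25.45 m/s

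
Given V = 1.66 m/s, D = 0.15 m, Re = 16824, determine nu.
Formula: Re = \frac{V D}{\nu}
Substituting knowns: 16824 = 1.66·0.15/nu
Solving for nu: nu = 1.66·0.15/16824 = 1.480e-05 m²/s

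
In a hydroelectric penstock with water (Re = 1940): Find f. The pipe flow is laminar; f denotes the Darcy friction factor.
Formula: f = \frac{64}{Re}
f = 64/1940 = 0.03299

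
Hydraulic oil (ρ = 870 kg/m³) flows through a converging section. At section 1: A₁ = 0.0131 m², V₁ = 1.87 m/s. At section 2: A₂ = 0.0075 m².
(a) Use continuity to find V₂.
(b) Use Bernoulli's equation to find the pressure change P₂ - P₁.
(a) Continuity: A₁V₁=A₂V₂ -> V₂=A₁V₁/A₂=0.0131*1.87/0.0075=3.27 m/s
(b) Bernoulli: P₂-P₁=0.5*rho*(V₁^2-V₂^2)/1000=0.5*870*(1.87^2-3.27^2)/1000=-3.13 kPa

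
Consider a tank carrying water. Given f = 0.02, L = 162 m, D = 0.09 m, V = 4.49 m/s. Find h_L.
Formula: h_L = f \frac{L}{D} \frac{V^2}{2g}
h_L = 0.02·(162/0.09)·4.49²/(2·9.81) = 36.99 m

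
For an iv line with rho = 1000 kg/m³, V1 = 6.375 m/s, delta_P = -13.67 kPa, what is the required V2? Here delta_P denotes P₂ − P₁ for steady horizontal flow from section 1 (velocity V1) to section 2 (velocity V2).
Formula: \Delta P = \frac{1}{2} \rho (V_1^2 - V_2^2)
Substituting knowns: -13.67 = 0.5·1000·(6.375² − V2²)/1000
Solving for V2: V2 = √(6.375² − 2·(-13.67·1000)/1000) = 8.245 m/s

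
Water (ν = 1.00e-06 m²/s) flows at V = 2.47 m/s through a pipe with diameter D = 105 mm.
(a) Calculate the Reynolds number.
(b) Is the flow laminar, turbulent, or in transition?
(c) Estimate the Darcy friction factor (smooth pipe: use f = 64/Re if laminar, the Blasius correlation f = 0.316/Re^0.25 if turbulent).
(a) Re = V·D/ν = 2.47·0.105/1.00e-06 = 259350
(b) Flow regime: turbulent (Re > 4000)
(c) Friction factor: f = 0.316/Re^0.25 = 0.316/259350^0.25 = 0.014 (Blasius is strictly valid for Re ≲ 1e5; used here as the smooth-pipe estimate the problem specifies)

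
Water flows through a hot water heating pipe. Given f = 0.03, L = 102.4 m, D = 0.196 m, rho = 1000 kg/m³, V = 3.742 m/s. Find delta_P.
Formula: \Delta P = f \frac{L}{D} \frac{\rho V^2}{2}
delta_P = 0.03·(102.4/0.196)·0.5·1000·3.742²/1000 = 109.7 kPa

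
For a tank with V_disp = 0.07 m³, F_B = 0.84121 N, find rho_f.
Formula: F_B = \rho_f g V_{disp}
Substituting knowns: 0.84121 = rho_f·9.81·0.07
Solving for rho_f: rho_f = 0.84121/(9.81·0.07) = 1.225 kg/m³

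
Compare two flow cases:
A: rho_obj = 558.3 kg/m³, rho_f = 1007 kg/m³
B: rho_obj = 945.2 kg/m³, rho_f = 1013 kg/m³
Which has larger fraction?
fraction(A) = 0.5544, fraction(B) = 0.9331. Answer: B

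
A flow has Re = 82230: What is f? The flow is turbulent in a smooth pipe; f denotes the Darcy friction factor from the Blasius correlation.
Formula: f = \frac{0.316}{Re^{0.25}}
f = 0.316/82230^0.25 = 0.01866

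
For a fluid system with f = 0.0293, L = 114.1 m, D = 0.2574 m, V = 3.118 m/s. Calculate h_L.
Formula: h_L = f \frac{L}{D} \frac{V^2}{2g}
h_L = 0.0293·(114.1/0.2574)·3.118²/(2·9.81) = 6.436 m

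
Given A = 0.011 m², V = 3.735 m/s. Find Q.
Formula: Q = A V
Q = 0.011·3.735·1000 = 41.08 L/s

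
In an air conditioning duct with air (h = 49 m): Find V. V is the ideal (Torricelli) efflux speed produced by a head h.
Formula: V = \sqrt{2 g h}
V = √(2·9.81·49) = 31.01 m/s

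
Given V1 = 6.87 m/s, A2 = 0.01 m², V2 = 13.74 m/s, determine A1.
Formula: V_2 = \frac{A_1 V_1}{A_2}
Substituting knowns: 13.74 = A1·6.87/0.01
Solving for A1: A1 = 13.74·0.01/6.87 = 0.02 m²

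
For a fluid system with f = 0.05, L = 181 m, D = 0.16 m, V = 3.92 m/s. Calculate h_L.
Formula: h_L = f \frac{L}{D} \frac{V^2}{2g}
h_L = 0.05·(181/0.16)·3.92²/(2·9.81) = 44.3 m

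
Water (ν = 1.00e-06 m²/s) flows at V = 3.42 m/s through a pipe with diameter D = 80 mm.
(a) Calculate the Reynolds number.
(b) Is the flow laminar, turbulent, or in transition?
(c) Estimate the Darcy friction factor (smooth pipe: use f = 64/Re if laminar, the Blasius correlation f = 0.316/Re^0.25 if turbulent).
(a) Re = V·D/ν = 3.42·0.08/1.00e-06 = 273600
(b) Flow regime: turbulent (Re > 4000)
(c) Friction factor: f = 0.316/Re^0.25 = 0.316/273600^0.25 = 0.01382 (Blasius is strictly valid for Re ≲ 1e5; used here as the smooth-pipe estimate the problem specifies)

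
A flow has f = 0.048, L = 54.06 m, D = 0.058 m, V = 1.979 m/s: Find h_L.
Formula: h_L = f \frac{L}{D} \frac{V^2}{2g}
h_L = 0.048·(54.06/0.058)·1.979²/(2·9.81) = 8.931 m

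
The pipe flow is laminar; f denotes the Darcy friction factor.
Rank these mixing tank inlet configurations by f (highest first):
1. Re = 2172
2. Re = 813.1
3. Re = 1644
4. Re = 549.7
Case 1: f = 0.02947
Case 2: f = 0.07871
Case 3: f = 0.03893
Case 4: f = 0.1164
Ranking (highest first): 4, 2, 3, 1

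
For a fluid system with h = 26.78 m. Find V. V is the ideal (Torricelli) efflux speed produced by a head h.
Formula: V = \sqrt{2 g h}
V = √(2·9.81·26.78) = 22.92 m/s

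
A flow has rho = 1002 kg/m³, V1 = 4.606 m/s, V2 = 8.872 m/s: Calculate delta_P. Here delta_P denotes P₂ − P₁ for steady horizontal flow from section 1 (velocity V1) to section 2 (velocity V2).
Formula: \Delta P = \frac{1}{2} \rho (V_1^2 - V_2^2)
delta_P = 0.5·1002·(4.606² − 8.872²)/1000 = -28.81 kPa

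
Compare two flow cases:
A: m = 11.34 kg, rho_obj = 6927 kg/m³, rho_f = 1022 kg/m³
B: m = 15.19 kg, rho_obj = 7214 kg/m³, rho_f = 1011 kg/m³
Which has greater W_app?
W_app(A) = 94.83 N, W_app(B) = 128.1 N. Answer: B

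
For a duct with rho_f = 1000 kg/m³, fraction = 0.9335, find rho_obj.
Formula: f_{sub} = \frac{\rho_{obj}}{\rho_f}
Substituting knowns: 0.9335 = rho_obj/1000
Solving for rho_obj: rho_obj = 0.9335·1000 = 933.5 kg/m³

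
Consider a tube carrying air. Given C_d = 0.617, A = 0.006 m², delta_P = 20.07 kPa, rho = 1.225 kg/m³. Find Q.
Formula: Q = C_d A \sqrt{\frac{2 \Delta P}{\rho}}
Q = 0.617·0.006·√(2·(20.07·1000)/1.225)·1000 = 670.1 L/s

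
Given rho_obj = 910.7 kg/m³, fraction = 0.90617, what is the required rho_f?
Formula: f_{sub} = \frac{\rho_{obj}}{\rho_f}
Substituting knowns: 0.90617 = 910.7/rho_f
Solving for rho_f: rho_f = 910.7/0.90617 = 1005 kg/m³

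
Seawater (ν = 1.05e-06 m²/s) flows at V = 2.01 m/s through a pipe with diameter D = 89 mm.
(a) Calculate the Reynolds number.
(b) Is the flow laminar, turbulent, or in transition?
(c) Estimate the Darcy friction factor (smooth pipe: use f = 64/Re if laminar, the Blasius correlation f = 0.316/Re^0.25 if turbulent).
(a) Re = V·D/ν = 2.01·0.089/1.05e-06 = 170370
(b) Flow regime: turbulent (Re > 4000)
(c) Friction factor: f = 0.316/Re^0.25 = 0.316/170370^0.25 = 0.01555 (Blasius is strictly valid for Re ≲ 1e5; used here as the smooth-pipe estimate the problem specifies)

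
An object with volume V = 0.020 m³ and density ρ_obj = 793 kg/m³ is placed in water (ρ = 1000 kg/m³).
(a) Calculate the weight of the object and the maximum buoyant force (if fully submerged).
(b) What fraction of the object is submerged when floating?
(a) W=rho_obj*g*V=793*9.81*0.020=155.6 N; F_B(max)=rho*g*V=1000*9.81*0.020=196.2 N
(b) Floating fraction=rho_obj/rho=793/1000=0.793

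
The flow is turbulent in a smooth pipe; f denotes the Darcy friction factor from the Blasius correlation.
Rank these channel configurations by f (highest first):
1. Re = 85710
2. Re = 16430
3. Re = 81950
Case 1: f = 0.01847
Case 2: f = 0.02791
Case 3: f = 0.01868
Ranking (highest first): 2, 3, 1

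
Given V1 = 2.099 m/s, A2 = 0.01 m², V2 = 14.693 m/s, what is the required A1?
Formula: V_2 = \frac{A_1 V_1}{A_2}
Substituting knowns: 14.693 = A1·2.099/0.01
Solving for A1: A1 = 14.693·0.01/2.099 = 0.07 m²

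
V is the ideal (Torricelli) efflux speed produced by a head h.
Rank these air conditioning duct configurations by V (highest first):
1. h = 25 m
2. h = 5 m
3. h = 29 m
Case 1: V = 22.15 m/s
Case 2: V = 9.905 m/s
Case 3: V = 23.85 m/s
Ranking (highest first): 3, 1, 2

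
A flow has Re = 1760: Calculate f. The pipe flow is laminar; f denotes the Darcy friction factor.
Formula: f = \frac{64}{Re}
f = 64/1760 = 0.03636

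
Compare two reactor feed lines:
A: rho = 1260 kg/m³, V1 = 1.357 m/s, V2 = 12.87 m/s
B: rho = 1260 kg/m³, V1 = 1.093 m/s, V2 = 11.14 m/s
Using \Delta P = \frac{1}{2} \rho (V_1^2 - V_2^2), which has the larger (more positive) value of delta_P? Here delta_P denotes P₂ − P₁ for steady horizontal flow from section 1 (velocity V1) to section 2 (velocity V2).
delta_P(A) = -103.2 kPa, delta_P(B) = -77.43 kPa. Answer: B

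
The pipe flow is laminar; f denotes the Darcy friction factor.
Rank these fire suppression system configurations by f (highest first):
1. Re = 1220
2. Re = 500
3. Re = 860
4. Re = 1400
Case 1: f = 0.05246
Case 2: f = 0.128
Case 3: f = 0.07442
Case 4: f = 0.04571
Ranking (highest first): 2, 3, 1, 4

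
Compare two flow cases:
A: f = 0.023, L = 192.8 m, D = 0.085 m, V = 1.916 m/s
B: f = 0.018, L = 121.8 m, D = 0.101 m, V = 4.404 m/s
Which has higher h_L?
h_L(A) = 9.761 m, h_L(B) = 21.46 m. Answer: B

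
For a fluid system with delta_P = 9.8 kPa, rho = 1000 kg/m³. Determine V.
Formula: V = \sqrt{\frac{2 \Delta P}{\rho}}
V = √(2·(9.8·1000)/1000) = 4.427 m/s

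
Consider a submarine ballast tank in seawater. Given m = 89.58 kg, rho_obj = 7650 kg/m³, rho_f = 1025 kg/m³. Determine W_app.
Formula: W_{app} = mg\left(1 - \frac{\rho_f}{\rho_{obj}}\right)
W_app = 89.58·9.81·(1 − 1025/7650) = 761 N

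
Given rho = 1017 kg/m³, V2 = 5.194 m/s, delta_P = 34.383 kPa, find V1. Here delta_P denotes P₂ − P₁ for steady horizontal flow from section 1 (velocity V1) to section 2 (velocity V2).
Formula: \Delta P = \frac{1}{2} \rho (V_1^2 - V_2^2)
Substituting knowns: 34.383 = 0.5·1017·(V1² − 5.194²)/1000
Solving for V1: V1 = √(5.194² + 2·(34.383·1000)/1017) = 9.726 m/s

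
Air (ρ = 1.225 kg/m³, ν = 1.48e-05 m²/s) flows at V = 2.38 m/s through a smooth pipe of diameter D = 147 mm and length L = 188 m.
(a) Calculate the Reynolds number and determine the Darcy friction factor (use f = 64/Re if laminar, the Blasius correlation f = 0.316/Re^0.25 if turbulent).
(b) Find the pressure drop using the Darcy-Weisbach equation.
(a) Re = V·D/ν = 2.38·0.147/1.48e-05 = 23639 → turbulent (Re > 4000); f = 0.316/Re^0.25 = 0.316/23639^0.25 = 0.025485
(b) Darcy-Weisbach: ΔP = f·(L/D)·½ρV²/1000 = 0.025485·(188/0.147)·½·1.225·2.38²/1000 = 0.1131 kPa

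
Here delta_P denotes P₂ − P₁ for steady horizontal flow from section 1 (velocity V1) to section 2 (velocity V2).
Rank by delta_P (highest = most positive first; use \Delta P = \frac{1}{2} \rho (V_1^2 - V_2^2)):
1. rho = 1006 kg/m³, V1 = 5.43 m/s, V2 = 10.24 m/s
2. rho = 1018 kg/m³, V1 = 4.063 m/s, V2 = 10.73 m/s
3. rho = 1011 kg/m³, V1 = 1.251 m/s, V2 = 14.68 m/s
Case 1: delta_P = -37.91 kPa
Case 2: delta_P = -50.2 kPa
Case 3: delta_P = -108.1 kPa
Ranking (highest first): 1, 2, 3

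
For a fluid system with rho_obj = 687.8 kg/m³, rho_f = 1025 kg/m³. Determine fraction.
Formula: f_{sub} = \frac{\rho_{obj}}{\rho_f}
fraction = 687.8/1025 = 0.671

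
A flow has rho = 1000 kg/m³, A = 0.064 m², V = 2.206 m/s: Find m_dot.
Formula: \dot{m} = \rho A V
m_dot = 1000·0.064·2.206 = 141.2 kg/s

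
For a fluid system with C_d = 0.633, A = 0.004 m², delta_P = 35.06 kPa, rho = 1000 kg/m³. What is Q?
Formula: Q = C_d A \sqrt{\frac{2 \Delta P}{\rho}}
Q = 0.633·0.004·√(2·(35.06·1000)/1000)·1000 = 21.2 L/s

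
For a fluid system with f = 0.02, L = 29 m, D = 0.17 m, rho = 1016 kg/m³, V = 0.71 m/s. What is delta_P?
Formula: \Delta P = f \frac{L}{D} \frac{\rho V^2}{2}
delta_P = 0.02·(29/0.17)·0.5·1016·0.71²/1000 = 0.8737 kPa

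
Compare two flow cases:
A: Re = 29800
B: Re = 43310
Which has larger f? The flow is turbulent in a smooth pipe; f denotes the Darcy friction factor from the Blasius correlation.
f(A) = 0.02405, f(B) = 0.0219. Answer: A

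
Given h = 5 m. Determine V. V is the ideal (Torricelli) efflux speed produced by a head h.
Formula: V = \sqrt{2 g h}
V = √(2·9.81·5) = 9.905 m/s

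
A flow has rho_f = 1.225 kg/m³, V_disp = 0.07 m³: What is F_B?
Formula: F_B = \rho_f g V_{disp}
F_B = 1.225·9.81·0.07 = 0.8412 N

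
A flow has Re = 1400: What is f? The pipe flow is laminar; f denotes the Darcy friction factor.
Formula: f = \frac{64}{Re}
f = 64/1400 = 0.04571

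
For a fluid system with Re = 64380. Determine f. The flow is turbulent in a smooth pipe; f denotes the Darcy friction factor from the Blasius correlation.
Formula: f = \frac{0.316}{Re^{0.25}}
f = 0.316/64380^0.25 = 0.01984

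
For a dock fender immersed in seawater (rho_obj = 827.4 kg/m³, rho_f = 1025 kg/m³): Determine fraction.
Formula: f_{sub} = \frac{\rho_{obj}}{\rho_f}
fraction = 827.4/1025 = 0.8072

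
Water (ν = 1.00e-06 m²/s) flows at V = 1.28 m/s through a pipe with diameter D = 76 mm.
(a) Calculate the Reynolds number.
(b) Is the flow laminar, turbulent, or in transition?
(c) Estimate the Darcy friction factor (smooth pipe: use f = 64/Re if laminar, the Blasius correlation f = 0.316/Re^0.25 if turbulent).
(a) Re = V·D/ν = 1.28·0.076/1.00e-06 = 97280
(b) Flow regime: turbulent (Re > 4000)
(c) Friction factor: f = 0.316/Re^0.25 = 0.316/97280^0.25 = 0.01789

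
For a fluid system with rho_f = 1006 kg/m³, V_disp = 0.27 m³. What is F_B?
Formula: F_B = \rho_f g V_{disp}
F_B = 1006·9.81·0.27 = 2665 N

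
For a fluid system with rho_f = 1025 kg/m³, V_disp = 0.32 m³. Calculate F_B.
Formula: F_B = \rho_f g V_{disp}
F_B = 1025·9.81·0.32 = 3218 N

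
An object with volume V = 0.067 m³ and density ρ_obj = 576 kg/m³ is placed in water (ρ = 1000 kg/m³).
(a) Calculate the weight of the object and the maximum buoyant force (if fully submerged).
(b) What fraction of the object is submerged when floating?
(a) W=rho_obj*g*V=576*9.81*0.067=378.6 N; F_B(max)=rho*g*V=1000*9.81*0.067=657.3 N
(b) Floating fraction=rho_obj/rho=576/1000=0.576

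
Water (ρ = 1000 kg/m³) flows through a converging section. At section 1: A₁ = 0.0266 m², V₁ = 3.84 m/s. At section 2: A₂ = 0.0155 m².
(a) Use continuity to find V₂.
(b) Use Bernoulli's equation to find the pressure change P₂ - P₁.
(a) Continuity: A₁V₁=A₂V₂ -> V₂=A₁V₁/A₂=0.0266*3.84/0.0155=6.59 m/s
(b) Bernoulli: P₂-P₁=0.5*rho*(V₁^2-V₂^2)/1000=0.5*1000*(3.84^2-6.59^2)/1000=-14.34 kPa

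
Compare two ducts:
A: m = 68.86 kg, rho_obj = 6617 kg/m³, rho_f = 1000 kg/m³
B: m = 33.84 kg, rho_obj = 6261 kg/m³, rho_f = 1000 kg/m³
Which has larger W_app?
W_app(A) = 573.4 N, W_app(B) = 278.9 N. Answer: A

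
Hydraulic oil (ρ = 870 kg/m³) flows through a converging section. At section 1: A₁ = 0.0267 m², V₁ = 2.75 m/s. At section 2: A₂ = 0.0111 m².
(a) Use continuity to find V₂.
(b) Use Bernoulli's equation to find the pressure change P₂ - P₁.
(a) Continuity: A₁V₁=A₂V₂ -> V₂=A₁V₁/A₂=0.0267*2.75/0.0111=6.61 m/s
(b) Bernoulli: P₂-P₁=0.5*rho*(V₁^2-V₂^2)/1000=0.5*870*(2.75^2-6.61^2)/1000=-15.72 kPa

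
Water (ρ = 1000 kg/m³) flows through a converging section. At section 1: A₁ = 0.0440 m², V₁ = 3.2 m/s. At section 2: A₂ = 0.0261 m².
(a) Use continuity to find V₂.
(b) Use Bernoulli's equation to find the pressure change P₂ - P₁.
(a) Continuity: A₁V₁=A₂V₂ -> V₂=A₁V₁/A₂=0.0440*3.2/0.0261=5.39 m/s
(b) Bernoulli: P₂-P₁=0.5*rho*(V₁^2-V₂^2)/1000=0.5*1000*(3.2^2-5.39^2)/1000=-9.406 kPa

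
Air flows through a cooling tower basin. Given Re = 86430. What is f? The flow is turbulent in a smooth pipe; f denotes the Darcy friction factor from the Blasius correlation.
Formula: f = \frac{0.316}{Re^{0.25}}
f = 0.316/86430^0.25 = 0.01843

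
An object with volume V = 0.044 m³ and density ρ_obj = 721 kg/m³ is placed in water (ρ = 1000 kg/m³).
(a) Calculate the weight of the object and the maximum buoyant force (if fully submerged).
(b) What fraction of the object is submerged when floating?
(a) W=rho_obj*g*V=721*9.81*0.044=311.2 N; F_B(max)=rho*g*V=1000*9.81*0.044=431.6 N
(b) Floating fraction=rho_obj/rho=721/1000=0.721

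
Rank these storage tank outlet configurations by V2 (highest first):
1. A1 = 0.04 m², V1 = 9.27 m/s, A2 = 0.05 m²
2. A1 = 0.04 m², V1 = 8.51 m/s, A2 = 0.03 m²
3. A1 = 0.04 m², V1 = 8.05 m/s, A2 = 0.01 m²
Case 1: V2 = 7.416 m/s
Case 2: V2 = 11.35 m/s
Case 3: V2 = 32.2 m/s
Ranking (highest first): 3, 2, 1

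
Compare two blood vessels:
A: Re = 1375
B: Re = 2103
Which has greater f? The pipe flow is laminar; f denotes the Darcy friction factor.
f(A) = 0.04655, f(B) = 0.03043. Answer: A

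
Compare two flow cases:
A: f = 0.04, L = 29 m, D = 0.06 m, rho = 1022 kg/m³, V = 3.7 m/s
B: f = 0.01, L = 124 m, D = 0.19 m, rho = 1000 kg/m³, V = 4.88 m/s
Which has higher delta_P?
delta_P(A) = 135.2 kPa, delta_P(B) = 77.71 kPa. Answer: A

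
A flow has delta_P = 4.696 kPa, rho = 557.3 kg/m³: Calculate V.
Formula: V = \sqrt{\frac{2 \Delta P}{\rho}}
V = √(2·(4.696·1000)/557.3) = 4.105 m/s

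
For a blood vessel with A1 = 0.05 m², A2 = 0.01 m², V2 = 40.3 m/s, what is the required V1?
Formula: V_2 = \frac{A_1 V_1}{A_2}
Substituting knowns: 40.3 = 0.05·V1/0.01
Solving for V1: V1 = 40.3·0.01/0.05 = 8.06 m/s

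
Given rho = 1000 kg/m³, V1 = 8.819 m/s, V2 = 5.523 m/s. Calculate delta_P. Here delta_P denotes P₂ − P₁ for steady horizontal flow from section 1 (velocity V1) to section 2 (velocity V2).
Formula: \Delta P = \frac{1}{2} \rho (V_1^2 - V_2^2)
delta_P = 0.5·1000·(8.819² − 5.523²)/1000 = 23.64 kPa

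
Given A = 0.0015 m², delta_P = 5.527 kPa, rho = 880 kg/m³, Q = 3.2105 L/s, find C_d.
Formula: Q = C_d A \sqrt{\frac{2 \Delta P}{\rho}}
Substituting knowns: 3.2105 = C_d·0.0015·√(2·(5.527·1000)/880)·1000
Solving for C_d: C_d = (3.2105/1000)/(0.0015·√(2·(5.527·1000)/880)) = 0.6039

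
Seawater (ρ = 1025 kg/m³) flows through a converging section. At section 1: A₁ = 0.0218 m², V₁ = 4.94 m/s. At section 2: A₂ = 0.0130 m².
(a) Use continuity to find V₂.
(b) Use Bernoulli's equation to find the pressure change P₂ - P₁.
(a) Continuity: A₁V₁=A₂V₂ -> V₂=A₁V₁/A₂=0.0218*4.94/0.0130=8.28 m/s
(b) Bernoulli: P₂-P₁=0.5*rho*(V₁^2-V₂^2)/1000=0.5*1025*(4.94^2-8.28^2)/1000=-22.63 kPa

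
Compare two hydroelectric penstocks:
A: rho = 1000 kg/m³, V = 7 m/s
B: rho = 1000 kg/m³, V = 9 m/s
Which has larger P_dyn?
P_dyn(A) = 24.5 kPa, P_dyn(B) = 40.5 kPa. Answer: B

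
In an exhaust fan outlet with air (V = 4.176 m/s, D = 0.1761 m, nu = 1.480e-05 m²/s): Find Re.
Formula: Re = \frac{V D}{\nu}
Re = 4.176·0.1761/1.480e-05 = 49689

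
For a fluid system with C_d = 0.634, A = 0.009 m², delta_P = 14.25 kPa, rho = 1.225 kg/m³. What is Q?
Formula: Q = C_d A \sqrt{\frac{2 \Delta P}{\rho}}
Q = 0.634·0.009·√(2·(14.25·1000)/1.225)·1000 = 870.3 L/s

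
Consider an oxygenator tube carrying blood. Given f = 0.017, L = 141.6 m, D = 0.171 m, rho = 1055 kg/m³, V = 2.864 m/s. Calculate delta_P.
Formula: \Delta P = f \frac{L}{D} \frac{\rho V^2}{2}
delta_P = 0.017·(141.6/0.171)·0.5·1055·2.864²/1000 = 60.91 kPa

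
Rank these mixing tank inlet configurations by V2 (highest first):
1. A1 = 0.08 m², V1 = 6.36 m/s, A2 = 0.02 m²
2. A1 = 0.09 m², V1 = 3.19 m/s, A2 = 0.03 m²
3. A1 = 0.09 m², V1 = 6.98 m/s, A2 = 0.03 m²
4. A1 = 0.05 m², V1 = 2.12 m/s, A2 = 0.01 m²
Case 1: V2 = 25.44 m/s
Case 2: V2 = 9.57 m/s
Case 3: V2 = 20.94 m/s
Case 4: V2 = 10.6 m/s
Ranking (highest first): 1, 3, 4, 2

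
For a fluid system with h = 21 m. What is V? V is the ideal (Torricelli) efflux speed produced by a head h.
Formula: V = \sqrt{2 g h}
V = √(2·9.81·21) = 20.3 m/s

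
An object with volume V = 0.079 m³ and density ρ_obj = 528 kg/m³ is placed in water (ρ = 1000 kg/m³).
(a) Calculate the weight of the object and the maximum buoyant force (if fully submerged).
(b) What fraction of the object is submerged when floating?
(a) W=rho_obj*g*V=528*9.81*0.079=409.2 N; F_B(max)=rho*g*V=1000*9.81*0.079=775.0 N
(b) Floating fraction=rho_obj/rho=528/1000=0.528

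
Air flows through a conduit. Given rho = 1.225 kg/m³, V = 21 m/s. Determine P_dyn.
Formula: P_{dyn} = \frac{1}{2} \rho V^2
P_dyn = 0.5·1.225·21²/1000 = 0.2701 kPa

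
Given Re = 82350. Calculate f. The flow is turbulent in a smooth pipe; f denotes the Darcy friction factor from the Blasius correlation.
Formula: f = \frac{0.316}{Re^{0.25}}
f = 0.316/82350^0.25 = 0.01865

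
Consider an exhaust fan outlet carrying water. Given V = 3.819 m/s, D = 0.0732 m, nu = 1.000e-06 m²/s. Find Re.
Formula: Re = \frac{V D}{\nu}
Re = 3.819·0.0732/1.000e-06 = 279551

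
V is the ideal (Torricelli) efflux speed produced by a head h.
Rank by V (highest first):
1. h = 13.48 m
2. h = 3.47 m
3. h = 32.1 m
Case 1: V = 16.26 m/s
Case 2: V = 8.251 m/s
Case 3: V = 25.1 m/s
Ranking (highest first): 3, 1, 2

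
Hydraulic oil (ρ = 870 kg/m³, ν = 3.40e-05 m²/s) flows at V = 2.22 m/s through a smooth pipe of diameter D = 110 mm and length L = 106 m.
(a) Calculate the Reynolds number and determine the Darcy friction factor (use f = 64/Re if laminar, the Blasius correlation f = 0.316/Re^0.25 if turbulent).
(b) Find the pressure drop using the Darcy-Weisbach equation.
(a) Re = V·D/ν = 2.22·0.11/3.40e-05 = 7182.4 → turbulent (Re > 4000); f = 0.316/Re^0.25 = 0.316/7182.4^0.25 = 0.034326
(b) Darcy-Weisbach: ΔP = f·(L/D)·½ρV²/1000 = 0.034326·(106/0.110)·½·870·2.22²/1000 = 70.91 kPa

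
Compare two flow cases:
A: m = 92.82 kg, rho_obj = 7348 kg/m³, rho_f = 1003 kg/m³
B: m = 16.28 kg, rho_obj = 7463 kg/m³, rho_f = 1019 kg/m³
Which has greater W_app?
W_app(A) = 786.3 N, W_app(B) = 137.9 N. Answer: A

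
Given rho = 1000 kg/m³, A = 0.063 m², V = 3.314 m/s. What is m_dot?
Formula: \dot{m} = \rho A V
m_dot = 1000·0.063·3.314 = 208.8 kg/s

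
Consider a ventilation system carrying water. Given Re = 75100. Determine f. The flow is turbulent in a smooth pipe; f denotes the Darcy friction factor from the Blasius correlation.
Formula: f = \frac{0.316}{Re^{0.25}}
f = 0.316/75100^0.25 = 0.01909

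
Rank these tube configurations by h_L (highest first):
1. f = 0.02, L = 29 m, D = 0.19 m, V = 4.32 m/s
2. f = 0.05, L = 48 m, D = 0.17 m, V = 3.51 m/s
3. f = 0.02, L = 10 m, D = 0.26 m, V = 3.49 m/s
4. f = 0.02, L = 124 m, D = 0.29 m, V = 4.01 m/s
Case 1: h_L = 2.904 m
Case 2: h_L = 8.865 m
Case 3: h_L = 0.4775 m
Case 4: h_L = 7.009 m
Ranking (highest first): 2, 4, 1, 3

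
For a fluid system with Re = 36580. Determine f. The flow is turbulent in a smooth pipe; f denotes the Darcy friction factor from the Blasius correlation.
Formula: f = \frac{0.316}{Re^{0.25}}
f = 0.316/36580^0.25 = 0.02285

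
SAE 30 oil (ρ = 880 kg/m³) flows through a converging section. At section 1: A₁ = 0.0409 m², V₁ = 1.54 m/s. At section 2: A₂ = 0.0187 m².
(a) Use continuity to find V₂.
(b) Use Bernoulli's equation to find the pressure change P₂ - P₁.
(a) Continuity: A₁V₁=A₂V₂ -> V₂=A₁V₁/A₂=0.0409*1.54/0.0187=3.37 m/s
(b) Bernoulli: P₂-P₁=0.5*rho*(V₁^2-V₂^2)/1000=0.5*880*(1.54^2-3.37^2)/1000=-3.954 kPa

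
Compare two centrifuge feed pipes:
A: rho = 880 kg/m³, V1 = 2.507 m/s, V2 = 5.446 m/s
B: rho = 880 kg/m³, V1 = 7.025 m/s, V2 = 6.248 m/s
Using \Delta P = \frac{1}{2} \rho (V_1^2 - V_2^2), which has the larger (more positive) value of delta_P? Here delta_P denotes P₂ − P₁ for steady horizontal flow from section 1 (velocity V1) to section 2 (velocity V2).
delta_P(A) = -10.28 kPa, delta_P(B) = 4.538 kPa. Answer: B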